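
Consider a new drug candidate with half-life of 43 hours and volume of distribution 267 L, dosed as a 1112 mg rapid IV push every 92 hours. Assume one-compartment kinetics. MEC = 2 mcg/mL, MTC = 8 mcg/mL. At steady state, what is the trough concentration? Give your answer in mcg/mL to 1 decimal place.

Over one 92-h interval, 92/43 ≈ 2.1395 half-lives elapse, leaving f ≈ 0.2270 of each dose.
At steady state, accumulation factor R = 1/(1 − e^(−kτ)) ≈ 1.2937.
Single-dose peak C₀ = D/Vd = 1112/267 ≈ 4.165 mcg/mL.
Steady-state peak Cmax,ss = C₀·R ≈ 4.165 × 1.2937 ≈ 5.388 mcg/mL.
One interval later, Cmin,ss = Cmax,ss·e^(−kτ) ≈ 5.388 × 0.2270 ≈ 1.223 mcg/mL.
Trough 1.2 mcg/mL vs MEC 2 mcg/mL: subtherapeutic.

1.2 mcg/mL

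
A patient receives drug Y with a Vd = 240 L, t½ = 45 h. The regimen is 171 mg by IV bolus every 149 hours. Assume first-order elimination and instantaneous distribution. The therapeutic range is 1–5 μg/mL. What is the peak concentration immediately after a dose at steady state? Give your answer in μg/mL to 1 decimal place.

0.8 μg/mL

τ/t½ = 149/45 ≈ 3.3111, so fraction remaining f = (1/2)^(149/45) ≈ 0.1008.
At steady state, accumulation factor R = 1/(1 − e^(−kτ)) ≈ 1.1121.
Single-dose peak C₀ = D/Vd = 171/240 ≈ 0.713 μg/mL.
Steady-state peak Cmax,ss = C₀·R ≈ 0.713 × 1.1121 ≈ 0.793 μg/mL.
Peak 0.8 μg/mL vs MTC 5 μg/mL: below toxic threshold.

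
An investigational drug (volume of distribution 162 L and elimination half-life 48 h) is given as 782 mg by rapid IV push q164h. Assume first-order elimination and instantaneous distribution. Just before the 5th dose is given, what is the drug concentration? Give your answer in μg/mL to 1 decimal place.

f = (1/2)^(τ/t½) = (1/2)^(164/48) ≈ 0.0936.
C₀ = D/Vd = 782/162 ≈ 4.827 μg/mL.
Before the 5th dose, 4 doses have been given. Superposition: Cmin = C₀·(f + f² + … + f^4).
≈ 4.827 × (0.0936 + 0.0088 + 0.0008 + 0.0001) ≈ 4.827 × 0.1033 ≈ 0.499 μg/mL.

0.5 μg/mL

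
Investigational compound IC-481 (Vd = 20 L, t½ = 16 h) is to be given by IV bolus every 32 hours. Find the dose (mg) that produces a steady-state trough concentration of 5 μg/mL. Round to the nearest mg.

300 mg

τ/t½ = 32/16 ≈ 2, so f = (1/2)^(32/16) ≈ 0.250000.
Cmin,ss = (D/Vd)·f/(1−f), so D = Cmin,ss·Vd·(1−f)/f.
D = 5 × 20 × (1−f)/f ≈ 5 × 20 × 3.00000 ≈ 300.00 mg.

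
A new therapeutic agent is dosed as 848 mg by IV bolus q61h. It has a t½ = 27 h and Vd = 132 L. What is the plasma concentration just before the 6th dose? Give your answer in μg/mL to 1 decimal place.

f = (1/2)^(τ/t½) = (1/2)^(61/27) ≈ 0.2089.
C₀ = D/Vd = 848/132 ≈ 6.424 μg/mL.
Before the 6th dose, 5 doses have been given. Superposition: Cmin = C₀·(f + f² + … + f^5).
≈ 6.424 × (0.2089 + 0.0436 + 0.0091 + 0.0019 + 0.0004) ≈ 6.424 × 0.2639 ≈ 1.695 μg/mL.

1.7 μg/mL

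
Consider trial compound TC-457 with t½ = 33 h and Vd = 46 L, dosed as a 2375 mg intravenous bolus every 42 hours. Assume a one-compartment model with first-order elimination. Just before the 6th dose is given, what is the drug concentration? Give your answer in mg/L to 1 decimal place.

f = (1/2)^(τ/t½) = (1/2)^(42/33) ≈ 0.4139.
C₀ = D/Vd = 2375/46 ≈ 51.630 mg/L.
Before the 6th dose, 5 doses have been given. Superposition: Cmin = C₀·(f + f² + … + f^5).
≈ 51.630 × (0.4139 + 0.1713 + 0.0709 + 0.0293 + 0.0121) ≈ 51.630 × 0.6975 ≈ 36.012 mg/L.

36.0 mg/L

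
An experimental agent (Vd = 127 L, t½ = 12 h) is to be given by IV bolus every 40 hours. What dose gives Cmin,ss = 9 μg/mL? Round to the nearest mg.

τ/t½ = 40/12 ≈ 3.3333, so f = (1/2)^(40/12) ≈ 0.099213.
Cmin,ss = (D/Vd)·f/(1−f), so D = Cmin,ss·Vd·(1−f)/f.
D = 9 × 127 × (1−f)/f ≈ 9 × 127 × 9.07932 ≈ 10377.66 mg.

10378 mg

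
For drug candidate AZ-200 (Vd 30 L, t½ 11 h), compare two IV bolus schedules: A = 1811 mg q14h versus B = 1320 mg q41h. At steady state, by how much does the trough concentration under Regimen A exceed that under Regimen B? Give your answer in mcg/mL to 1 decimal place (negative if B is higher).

39.0 mcg/mL

Regimen A: f = (1/2)^(14/11) ≈ 0.4139; Cmin,ss = (1811/30)·f/(1−f) ≈ 42.631 mcg/mL.
Regimen B: f = (1/2)^(41/11) ≈ 0.0755; Cmin,ss = (1320/30)·f/(1−f) ≈ 3.593 mcg/mL.
Difference ≈ 42.631 − 3.593 ≈ 39.038 mcg/mL.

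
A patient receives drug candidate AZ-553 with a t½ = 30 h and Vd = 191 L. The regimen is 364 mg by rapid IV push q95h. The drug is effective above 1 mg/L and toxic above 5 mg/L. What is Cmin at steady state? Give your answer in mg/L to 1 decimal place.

0.2 mg/L

τ/t½ = 95/30 ≈ 3.1667, so fraction remaining f = (1/2)^(95/30) ≈ 0.1114.
Single-dose peak C₀ = D/Vd = 364/191 ≈ 1.906 mg/L.
Steady-state trough Cmin,ss = C₀·f/(1−f) ≈ 1.906 × 0.1114/0.8886 ≈ 0.239 mg/L.
Trough 0.2 mg/L vs MEC 1 mg/L: subtherapeutic.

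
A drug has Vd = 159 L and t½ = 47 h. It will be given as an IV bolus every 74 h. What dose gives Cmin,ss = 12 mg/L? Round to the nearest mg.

τ/t½ = 74/47 ≈ 1.5745, so f = (1/2)^(74/47) ≈ 0.335767.
Cmin,ss = (D/Vd)·f/(1−f), so D = Cmin,ss·Vd·(1−f)/f.
D = 12 × 159 × (1−f)/f ≈ 12 × 159 × 1.97826 ≈ 3774.52 mg.

3775 mg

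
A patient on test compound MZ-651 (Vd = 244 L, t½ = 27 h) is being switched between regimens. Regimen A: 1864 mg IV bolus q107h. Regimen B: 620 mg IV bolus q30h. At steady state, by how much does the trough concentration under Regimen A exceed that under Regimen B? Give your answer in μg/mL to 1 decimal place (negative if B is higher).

Regimen A: f = (1/2)^(107/27) ≈ 0.0641; Cmin,ss = (1864/244)·f/(1−f) ≈ 0.523 μg/mL.
Regimen B: f = (1/2)^(30/27) ≈ 0.4629; Cmin,ss = (620/244)·f/(1−f) ≈ 2.190 μg/mL.
Difference ≈ 0.523 − 2.190 ≈ -1.667 μg/mL.

-1.7 μg/mL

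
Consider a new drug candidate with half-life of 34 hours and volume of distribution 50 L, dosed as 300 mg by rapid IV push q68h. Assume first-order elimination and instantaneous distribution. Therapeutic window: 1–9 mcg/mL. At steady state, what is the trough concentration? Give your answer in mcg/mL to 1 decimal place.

2.0 mcg/mL

τ = 68 h = 2 half-lives, so f = (1/2)^2 = 0.25.
Accumulation ratio R = 1/(1 − f) = 1/0.75 = 4/3.
Single-dose peak C₀ = D/Vd = 300/50 = 6 mcg/mL.
Steady-state peak Cmax,ss = C₀·R = 6 × 4/3 ≈ 8.000 mcg/mL.
Steady-state trough Cmin,ss = Cmax,ss·f ≈ 8.000 × 0.25 ≈ 2.000 mcg/mL.
Trough 2.0 mcg/mL vs MEC 1 mcg/mL: adequate.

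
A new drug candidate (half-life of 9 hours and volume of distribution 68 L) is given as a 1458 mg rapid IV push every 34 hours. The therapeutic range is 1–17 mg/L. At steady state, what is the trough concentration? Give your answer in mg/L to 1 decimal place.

1.7 mg/L

τ/t½ = 34/9 ≈ 3.7778, so fraction remaining f = (1/2)^(34/9) ≈ 0.0729.
Each bolus raises the concentration by D/Vd = 1458/68 ≈ 21.441 mg/L.
Steady-state trough Cmin,ss = C₀·f/(1−f) ≈ 21.441 × 0.0729/0.9271 ≈ 1.686 mg/L.
Trough 1.7 mg/L vs MEC 1 mg/L: adequate.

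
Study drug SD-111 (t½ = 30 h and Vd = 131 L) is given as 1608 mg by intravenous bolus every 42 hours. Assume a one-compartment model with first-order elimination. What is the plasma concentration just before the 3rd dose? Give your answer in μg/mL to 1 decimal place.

6.4 μg/mL

f = (1/2)^(τ/t½) = (1/2)^(42/30) ≈ 0.3789.
C₀ = D/Vd = 1608/131 ≈ 12.275 μg/mL.
Before the 3rd dose, 2 doses have been given. Superposition: Cmin = C₀·(f + f²).
≈ 12.275 × (0.3789 + 0.1436) ≈ 12.275 × 0.5225 ≈ 6.414 μg/mL.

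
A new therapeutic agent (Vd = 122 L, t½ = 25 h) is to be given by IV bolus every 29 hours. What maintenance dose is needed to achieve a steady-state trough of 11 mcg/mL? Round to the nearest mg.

τ/t½ = 29/25 ≈ 1.16, so f = (1/2)^(29/25) ≈ 0.447513.
Cmin,ss = (D/Vd)·f/(1−f), so D = Cmin,ss·Vd·(1−f)/f.
D = 11 × 122 × (1−f)/f ≈ 11 × 122 × 1.23457 ≈ 1656.79 mg.

1657 mg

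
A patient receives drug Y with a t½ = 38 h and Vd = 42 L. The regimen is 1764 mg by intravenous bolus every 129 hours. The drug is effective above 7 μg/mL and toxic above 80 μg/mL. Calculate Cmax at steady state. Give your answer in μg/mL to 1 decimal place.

k = ln2/t½ = ln2/38 ≈ 0.018241 h⁻¹; fraction remaining f = e^(−kτ) = e^(−0.018241×129) ≈ 0.0951.
At steady state, accumulation factor R = 1/(1 − e^(−kτ)) ≈ 1.1051.
Each bolus raises the concentration by D/Vd = 1764/42 ≈ 42.000 μg/mL.
Steady-state peak Cmax,ss = C₀·R ≈ 42.000 × 1.1051 ≈ 46.414 μg/mL.
Peak 46.4 μg/mL vs MTC 80 μg/mL: below toxic threshold.

46.4 μg/mL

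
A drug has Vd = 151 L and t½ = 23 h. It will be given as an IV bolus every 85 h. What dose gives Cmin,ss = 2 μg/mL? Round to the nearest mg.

τ/t½ = 85/23 ≈ 3.6957, so f = (1/2)^(85/23) ≈ 0.077179.
Cmin,ss = (D/Vd)·f/(1−f), so D = Cmin,ss·Vd·(1−f)/f.
D = 2 × 151 × (1−f)/f ≈ 2 × 151 × 11.95689 ≈ 3610.98 mg.

3611 mg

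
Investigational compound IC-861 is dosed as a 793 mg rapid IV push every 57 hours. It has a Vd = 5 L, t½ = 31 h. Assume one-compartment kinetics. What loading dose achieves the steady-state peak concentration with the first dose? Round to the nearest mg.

f = (1/2)^(57/31) ≈ 0.279572; accumulation ratio R = 1/(1−f) ≈ 1.38806.
Loading dose to hit Cmax,ss on first dose: D_load = D_maint·R ≈ 793 × 1.38806 ≈ 1100.73 mg.

1101 mg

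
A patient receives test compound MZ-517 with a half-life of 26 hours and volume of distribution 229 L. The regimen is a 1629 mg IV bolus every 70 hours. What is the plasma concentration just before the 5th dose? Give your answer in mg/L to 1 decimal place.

1.3 mg/L

f = (1/2)^(τ/t½) = (1/2)^(70/26) ≈ 0.1547.
C₀ = D/Vd = 1629/229 ≈ 7.114 mg/L.
Before the 5th dose, 4 doses have been given. Superposition: Cmin = C₀·(f + f² + … + f^4).
≈ 7.114 × (0.1547 + 0.0239 + 0.0037 + 0.0006) ≈ 7.114 × 0.1829 ≈ 1.301 mg/L.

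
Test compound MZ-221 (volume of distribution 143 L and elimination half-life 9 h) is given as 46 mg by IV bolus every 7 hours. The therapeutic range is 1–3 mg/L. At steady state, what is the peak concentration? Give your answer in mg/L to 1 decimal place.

0.8 mg/L

τ/t½ = 7/9 ≈ 0.77778, so fraction remaining f = (1/2)^(7/9) ≈ 0.5833.
Accumulation ratio R = 1/(1 − f) ≈ 1/0.4167 ≈ 2.3998.
Each bolus raises the concentration by D/Vd = 46/143 ≈ 0.322 mg/L.
Steady-state peak Cmax,ss = C₀·R ≈ 0.322 × 2.3998 ≈ 0.773 mg/L.
Peak 0.8 mg/L vs MTC 3 mg/L: below toxic threshold.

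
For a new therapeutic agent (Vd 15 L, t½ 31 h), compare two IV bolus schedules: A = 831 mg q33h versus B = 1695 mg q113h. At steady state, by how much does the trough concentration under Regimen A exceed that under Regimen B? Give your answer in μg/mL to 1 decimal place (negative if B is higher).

Regimen A: f = (1/2)^(33/31) ≈ 0.4781; Cmin,ss = (831/15)·f/(1−f) ≈ 50.751 μg/mL.
Regimen B: f = (1/2)^(113/31) ≈ 0.0799; Cmin,ss = (1695/15)·f/(1−f) ≈ 9.813 μg/mL.
Difference ≈ 50.751 − 9.813 ≈ 40.938 μg/mL.

40.9 μg/mL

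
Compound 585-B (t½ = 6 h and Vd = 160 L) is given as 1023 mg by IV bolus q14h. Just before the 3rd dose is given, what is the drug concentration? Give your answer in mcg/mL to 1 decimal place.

f = (1/2)^(τ/t½) = (1/2)^(14/6) ≈ 0.1984.
C₀ = D/Vd = 1023/160 ≈ 6.394 mcg/mL.
Before the 3rd dose, 2 doses have been given. Superposition: Cmin = C₀·(f + f²).
≈ 6.394 × (0.1984 + 0.0394) ≈ 6.394 × 0.2378 ≈ 1.520 mcg/mL.

1.5 mcg/mL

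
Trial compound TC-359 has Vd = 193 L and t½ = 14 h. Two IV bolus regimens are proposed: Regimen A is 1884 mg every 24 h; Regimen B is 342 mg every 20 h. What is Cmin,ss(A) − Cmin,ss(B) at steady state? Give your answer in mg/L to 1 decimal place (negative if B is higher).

3.2 mg/L

Regimen A: f = (1/2)^(24/14) ≈ 0.3048; Cmin,ss = (1884/193)·f/(1−f) ≈ 4.280 mg/L.
Regimen B: f = (1/2)^(20/14) ≈ 0.3715; Cmin,ss = (342/193)·f/(1−f) ≈ 1.047 mg/L.
Difference ≈ 4.280 − 1.047 ≈ 3.233 mg/L.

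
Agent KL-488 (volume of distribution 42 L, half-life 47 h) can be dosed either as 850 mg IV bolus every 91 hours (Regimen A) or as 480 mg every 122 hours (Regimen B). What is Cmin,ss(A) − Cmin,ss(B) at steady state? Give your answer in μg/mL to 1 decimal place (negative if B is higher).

Regimen A: f = (1/2)^(91/47) ≈ 0.2613; Cmin,ss = (850/42)·f/(1−f) ≈ 7.159 μg/mL.
Regimen B: f = (1/2)^(122/47) ≈ 0.1654; Cmin,ss = (480/42)·f/(1−f) ≈ 2.265 μg/mL.
Difference ≈ 7.159 − 2.265 ≈ 4.894 μg/mL.

4.9 μg/mL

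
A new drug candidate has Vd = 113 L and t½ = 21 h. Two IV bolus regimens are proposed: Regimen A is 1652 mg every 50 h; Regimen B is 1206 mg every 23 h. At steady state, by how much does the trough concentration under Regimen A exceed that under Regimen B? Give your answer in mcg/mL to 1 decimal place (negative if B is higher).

Regimen A: f = (1/2)^(50/21) ≈ 0.1920; Cmin,ss = (1652/113)·f/(1−f) ≈ 3.474 mcg/mL.
Regimen B: f = (1/2)^(23/21) ≈ 0.4681; Cmin,ss = (1206/113)·f/(1−f) ≈ 9.392 mcg/mL.
Difference ≈ 3.474 − 9.392 ≈ -5.918 mcg/mL.

-5.9 mcg/mL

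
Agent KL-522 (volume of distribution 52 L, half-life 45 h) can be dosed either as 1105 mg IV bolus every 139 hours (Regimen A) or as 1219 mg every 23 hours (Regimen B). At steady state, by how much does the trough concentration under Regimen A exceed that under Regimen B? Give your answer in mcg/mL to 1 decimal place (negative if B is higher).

-52.3 mcg/mL

Regimen A: f = (1/2)^(139/45) ≈ 0.1175; Cmin,ss = (1105/52)·f/(1−f) ≈ 2.829 mcg/mL.
Regimen B: f = (1/2)^(23/45) ≈ 0.7017; Cmin,ss = (1219/52)·f/(1−f) ≈ 55.144 mcg/mL.
Difference ≈ 2.829 − 55.144 ≈ -52.315 mcg/mL.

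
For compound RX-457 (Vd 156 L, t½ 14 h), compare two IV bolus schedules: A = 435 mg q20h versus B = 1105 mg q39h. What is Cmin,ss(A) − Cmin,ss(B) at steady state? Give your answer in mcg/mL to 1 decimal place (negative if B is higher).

Regimen A: f = (1/2)^(20/14) ≈ 0.3715; Cmin,ss = (435/156)·f/(1−f) ≈ 1.648 mcg/mL.
Regimen B: f = (1/2)^(39/14) ≈ 0.1450; Cmin,ss = (1105/156)·f/(1−f) ≈ 1.201 mcg/mL.
Difference ≈ 1.648 − 1.201 ≈ 0.447 mcg/mL.

0.4 mcg/mL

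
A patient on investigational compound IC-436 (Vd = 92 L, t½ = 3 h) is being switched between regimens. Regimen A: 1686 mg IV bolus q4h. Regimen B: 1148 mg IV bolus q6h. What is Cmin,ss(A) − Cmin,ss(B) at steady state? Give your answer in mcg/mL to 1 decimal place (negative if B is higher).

Regimen A: f = (1/2)^(4/3) ≈ 0.3969; Cmin,ss = (1686/92)·f/(1−f) ≈ 12.060 mcg/mL.
Regimen B: f = (1/2)^(6/3) ≈ 0.2500; Cmin,ss = (1148/92)·f/(1−f) ≈ 4.159 mcg/mL.
Difference ≈ 12.060 − 4.159 ≈ 7.901 mcg/mL.

7.9 mcg/mL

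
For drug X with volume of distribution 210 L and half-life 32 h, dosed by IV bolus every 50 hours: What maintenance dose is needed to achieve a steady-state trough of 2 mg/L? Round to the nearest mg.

τ/t½ = 50/32 ≈ 1.5625, so f = (1/2)^(50/32) ≈ 0.338564.
Cmin,ss = (D/Vd)·f/(1−f), so D = Cmin,ss·Vd·(1−f)/f.
D = 2 × 210 × (1−f)/f ≈ 2 × 210 × 1.95365 ≈ 820.53 mg.

821 mg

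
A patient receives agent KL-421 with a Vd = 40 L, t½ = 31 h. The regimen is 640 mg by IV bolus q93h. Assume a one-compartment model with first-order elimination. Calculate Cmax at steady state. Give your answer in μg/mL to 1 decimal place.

The dosing interval is 3 half-lives, so f = 2^(−3) = 0.125.
At steady state, R = 1/(1 − 0.125) = 8/7.
Single-dose peak C₀ = D/Vd = 640/40 = 16 μg/mL.
Steady-state peak Cmax,ss = C₀·R = 16 × 8/7 ≈ 18.286 μg/mL.

18.3 μg/mL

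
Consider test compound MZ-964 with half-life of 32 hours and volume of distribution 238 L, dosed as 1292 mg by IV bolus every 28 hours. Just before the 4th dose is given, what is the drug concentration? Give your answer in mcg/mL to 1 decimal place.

5.5 mcg/mL

f = (1/2)^(τ/t½) = (1/2)^(28/32) ≈ 0.5453.
C₀ = D/Vd = 1292/238 ≈ 5.429 mcg/mL.
Before the 4th dose, 3 doses have been given. Superposition: Cmin = C₀·(f + f² + … + f^3).
≈ 5.429 × (0.5453 + 0.2974 + 0.1621) ≈ 5.429 × 1.0048 ≈ 5.455 mcg/mL.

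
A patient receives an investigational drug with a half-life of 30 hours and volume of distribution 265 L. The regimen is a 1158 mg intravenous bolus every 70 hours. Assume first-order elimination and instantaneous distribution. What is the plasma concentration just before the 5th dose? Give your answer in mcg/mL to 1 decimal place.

1.1 mcg/mL

f = (1/2)^(τ/t½) = (1/2)^(70/30) ≈ 0.1984.
C₀ = D/Vd = 1158/265 ≈ 4.370 mcg/mL.
Before the 5th dose, 4 doses have been given. Superposition: Cmin = C₀·(f + f² + … + f^4).
≈ 4.370 × (0.1984 + 0.0394 + 0.0078 + 0.0015) ≈ 4.370 × 0.2471 ≈ 1.080 mcg/mL.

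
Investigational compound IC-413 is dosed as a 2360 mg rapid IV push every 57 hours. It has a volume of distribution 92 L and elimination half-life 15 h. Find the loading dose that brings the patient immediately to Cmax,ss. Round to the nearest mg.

f = (1/2)^(57/15) ≈ 0.071794; accumulation ratio R = 1/(1−f) ≈ 1.07735.
Loading dose to hit Cmax,ss on first dose: D_load = D_maint·R ≈ 2360 × 1.07735 ≈ 2542.55 mg.

2543 mg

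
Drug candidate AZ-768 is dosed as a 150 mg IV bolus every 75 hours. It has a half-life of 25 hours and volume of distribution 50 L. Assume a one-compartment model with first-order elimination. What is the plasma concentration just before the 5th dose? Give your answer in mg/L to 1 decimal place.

f = (1/2)^(τ/t½) = (1/2)^(75/25) ≈ 0.1250.
C₀ = D/Vd = 150/50 ≈ 3.000 mg/L.
Before the 5th dose, 4 doses have been given. Superposition: Cmin = C₀·(f + f² + … + f^4).
≈ 3.000 × (0.1250 + 0.0156 + 0.0020 + 0.0002) ≈ 3.000 × 0.1428 ≈ 0.428 mg/L.

0.4 mg/L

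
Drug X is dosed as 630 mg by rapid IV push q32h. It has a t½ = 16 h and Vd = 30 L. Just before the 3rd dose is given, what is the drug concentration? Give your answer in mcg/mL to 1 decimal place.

f = (1/2)^(τ/t½) = (1/2)^(32/16) ≈ 0.2500.
C₀ = D/Vd = 630/30 ≈ 21.000 mcg/mL.
Before the 3rd dose, 2 doses have been given. Superposition: Cmin = C₀·(f + f²).
≈ 21.000 × (0.2500 + 0.0625) ≈ 21.000 × 0.3125 ≈ 6.562 mcg/mL.

6.6 mcg/mL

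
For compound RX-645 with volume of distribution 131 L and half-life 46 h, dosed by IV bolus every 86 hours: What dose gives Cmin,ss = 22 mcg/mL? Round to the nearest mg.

τ/t½ = 86/46 ≈ 1.8696, so f = (1/2)^(86/46) ≈ 0.273656.
Cmin,ss = (D/Vd)·f/(1−f), so D = Cmin,ss·Vd·(1−f)/f.
D = 22 × 131 × (1−f)/f ≈ 22 × 131 × 2.65422 ≈ 7649.46 mg.

7649 mg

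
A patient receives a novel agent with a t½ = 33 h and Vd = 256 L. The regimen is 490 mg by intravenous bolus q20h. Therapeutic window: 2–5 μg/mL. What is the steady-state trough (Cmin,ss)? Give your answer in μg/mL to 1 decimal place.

k = ln2/t½ = ln2/33 ≈ 0.021004 h⁻¹; fraction remaining f = e^(−kτ) = e^(−0.021004×20) ≈ 0.6570.
At steady state, accumulation factor R = 1/(1 − e^(−kτ)) ≈ 2.9155.
Each bolus raises the concentration by D/Vd = 490/256 ≈ 1.914 μg/mL.
Steady-state peak Cmax,ss = C₀·R ≈ 1.914 × 2.9155 ≈ 5.580 μg/mL.
One interval later, Cmin,ss = Cmax,ss·e^(−kτ) ≈ 5.580 × 0.6570 ≈ 3.666 μg/mL.
Trough 3.7 μg/mL vs MEC 2 μg/mL: adequate.

3.7 μg/mL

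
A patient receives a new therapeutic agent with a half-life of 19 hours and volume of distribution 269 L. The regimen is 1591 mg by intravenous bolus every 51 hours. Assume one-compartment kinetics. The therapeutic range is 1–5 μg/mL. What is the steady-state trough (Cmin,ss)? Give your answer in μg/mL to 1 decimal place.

1.1 μg/mL

τ/t½ = 51/19 ≈ 2.6842, so fraction remaining f = (1/2)^(51/19) ≈ 0.1556.
Each bolus raises the concentration by D/Vd = 1591/269 ≈ 5.914 μg/mL.
Steady-state trough Cmin,ss = C₀·f/(1−f) ≈ 5.914 × 0.1556/0.8444 ≈ 1.090 μg/mL.
Trough 1.1 μg/mL vs MEC 1 μg/mL: adequate.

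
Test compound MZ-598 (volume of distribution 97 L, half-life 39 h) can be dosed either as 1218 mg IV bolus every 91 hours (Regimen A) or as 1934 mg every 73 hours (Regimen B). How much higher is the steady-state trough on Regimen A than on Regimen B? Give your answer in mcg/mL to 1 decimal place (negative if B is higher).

Regimen A: f = (1/2)^(91/39) ≈ 0.1984; Cmin,ss = (1218/97)·f/(1−f) ≈ 3.108 mcg/mL.
Regimen B: f = (1/2)^(73/39) ≈ 0.2732; Cmin,ss = (1934/97)·f/(1−f) ≈ 7.495 mcg/mL.
Difference ≈ 3.108 − 7.495 ≈ -4.387 mcg/mL.

-4.4 mcg/mL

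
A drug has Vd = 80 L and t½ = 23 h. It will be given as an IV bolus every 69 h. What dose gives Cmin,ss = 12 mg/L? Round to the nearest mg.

τ/t½ = 69/23 ≈ 3, so f = (1/2)^(69/23) ≈ 0.125000.
Cmin,ss = (D/Vd)·f/(1−f), so D = Cmin,ss·Vd·(1−f)/f.
D = 12 × 80 × (1−f)/f ≈ 12 × 80 × 7.00000 ≈ 6720.00 mg.

6720 mg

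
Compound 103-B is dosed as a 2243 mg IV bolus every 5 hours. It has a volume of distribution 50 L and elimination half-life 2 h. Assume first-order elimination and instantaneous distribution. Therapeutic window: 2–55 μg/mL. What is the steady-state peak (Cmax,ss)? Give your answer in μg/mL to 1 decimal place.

τ/t½ = 5/2 ≈ 2.5, so fraction remaining f = (1/2)^(5/2) ≈ 0.1768.
Accumulation ratio R = 1/(1 − f) ≈ 1/0.8232 ≈ 1.2148.
Each bolus raises the concentration by D/Vd = 2243/50 ≈ 44.860 μg/mL.
Steady-state peak Cmax,ss = C₀·R ≈ 44.860 × 1.2148 ≈ 54.496 μg/mL.
Peak 54.5 μg/mL vs MTC 55 μg/mL: below toxic threshold.

54.5 μg/mL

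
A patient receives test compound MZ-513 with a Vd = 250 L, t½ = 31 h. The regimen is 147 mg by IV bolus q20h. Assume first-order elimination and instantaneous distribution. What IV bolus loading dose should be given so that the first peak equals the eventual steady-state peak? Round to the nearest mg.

408 mg

f = (1/2)^(20/31) ≈ 0.639421; accumulation ratio R = 1/(1−f) ≈ 2.77332.
Loading dose to hit Cmax,ss on first dose: D_load = D_maint·R ≈ 147 × 2.77332 ≈ 407.68 mg.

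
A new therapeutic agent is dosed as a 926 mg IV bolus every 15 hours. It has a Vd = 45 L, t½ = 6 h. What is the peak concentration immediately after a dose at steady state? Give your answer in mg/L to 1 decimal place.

τ/t½ = 15/6 ≈ 2.5, so fraction remaining f = (1/2)^(15/6) ≈ 0.1768.
At steady state, accumulation factor R = 1/(1 − e^(−kτ)) ≈ 1.2148.
Single-dose peak C₀ = D/Vd = 926/45 ≈ 20.578 mg/L.
Steady-state peak Cmax,ss = C₀·R ≈ 20.578 × 1.2148 ≈ 24.998 mg/L.

25.0 mg/L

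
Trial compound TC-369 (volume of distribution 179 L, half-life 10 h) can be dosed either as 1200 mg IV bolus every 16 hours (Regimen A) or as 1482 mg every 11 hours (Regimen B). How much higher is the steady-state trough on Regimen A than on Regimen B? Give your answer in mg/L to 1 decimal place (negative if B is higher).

-3.9 mg/L

Regimen A: f = (1/2)^(16/10) ≈ 0.3299; Cmin,ss = (1200/179)·f/(1−f) ≈ 3.300 mg/L.
Regimen B: f = (1/2)^(11/10) ≈ 0.4665; Cmin,ss = (1482/179)·f/(1−f) ≈ 7.240 mg/L.
Difference ≈ 3.300 − 7.240 ≈ -3.940 mg/L.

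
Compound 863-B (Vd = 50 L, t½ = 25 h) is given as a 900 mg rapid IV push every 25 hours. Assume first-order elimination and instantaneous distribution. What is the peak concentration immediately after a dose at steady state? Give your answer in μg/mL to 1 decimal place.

36.0 μg/mL

τ = 25 h = 1 half-life, so f = (1/2)^1 = 0.5.
At steady state, R = 1/(1 − 0.5) = 2/1.
Single-dose peak C₀ = D/Vd = 900/50 = 18 μg/mL.
Steady-state peak Cmax,ss = C₀·R = 18 × 2/1 ≈ 36.000 μg/mL.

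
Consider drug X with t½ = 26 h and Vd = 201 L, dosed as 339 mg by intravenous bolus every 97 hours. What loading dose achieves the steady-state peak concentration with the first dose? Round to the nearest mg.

f = (1/2)^(97/26) ≈ 0.075323; accumulation ratio R = 1/(1−f) ≈ 1.08146.
Loading dose to hit Cmax,ss on first dose: D_load = D_maint·R ≈ 339 × 1.08146 ≈ 366.61 mg.

367 mg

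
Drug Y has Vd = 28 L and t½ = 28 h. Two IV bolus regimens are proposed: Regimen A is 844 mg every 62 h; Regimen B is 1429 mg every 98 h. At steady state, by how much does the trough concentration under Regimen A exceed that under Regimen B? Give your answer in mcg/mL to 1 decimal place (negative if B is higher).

Regimen A: f = (1/2)^(62/28) ≈ 0.2155; Cmin,ss = (844/28)·f/(1−f) ≈ 8.280 mcg/mL.
Regimen B: f = (1/2)^(98/28) ≈ 0.0884; Cmin,ss = (1429/28)·f/(1−f) ≈ 4.949 mcg/mL.
Difference ≈ 8.280 − 4.949 ≈ 3.331 mcg/mL.

3.3 mcg/mL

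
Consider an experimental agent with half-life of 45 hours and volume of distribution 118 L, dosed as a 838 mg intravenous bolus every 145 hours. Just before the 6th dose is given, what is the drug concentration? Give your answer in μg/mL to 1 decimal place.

f = (1/2)^(τ/t½) = (1/2)^(145/45) ≈ 0.1072.
C₀ = D/Vd = 838/118 ≈ 7.102 μg/mL.
Before the 6th dose, 5 doses have been given. Superposition: Cmin = C₀·(f + f² + … + f^5).
≈ 7.102 × (0.1072 + 0.0115 + 0.0012 + 0.0001 + 0.0000) ≈ 7.102 × 0.1200 ≈ 0.852 μg/mL.

0.9 μg/mL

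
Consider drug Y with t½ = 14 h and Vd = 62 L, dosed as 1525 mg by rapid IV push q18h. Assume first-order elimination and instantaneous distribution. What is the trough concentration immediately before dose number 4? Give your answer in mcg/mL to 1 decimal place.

15.9 mcg/mL

f = (1/2)^(τ/t½) = (1/2)^(18/14) ≈ 0.4102.
C₀ = D/Vd = 1525/62 ≈ 24.597 mcg/mL.
Before the 4th dose, 3 doses have been given. Superposition: Cmin = C₀·(f + f² + … + f^3).
≈ 24.597 × (0.4102 + 0.1683 + 0.0690) ≈ 24.597 × 0.6475 ≈ 15.927 mcg/mL.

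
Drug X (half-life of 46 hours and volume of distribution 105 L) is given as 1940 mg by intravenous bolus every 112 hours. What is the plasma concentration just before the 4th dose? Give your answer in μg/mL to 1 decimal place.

f = (1/2)^(τ/t½) = (1/2)^(112/46) ≈ 0.1850.
C₀ = D/Vd = 1940/105 ≈ 18.476 μg/mL.
Before the 4th dose, 3 doses have been given. Superposition: Cmin = C₀·(f + f² + … + f^3).
≈ 18.476 × (0.1850 + 0.0342 + 0.0063) ≈ 18.476 × 0.2255 ≈ 4.166 μg/mL.

4.2 μg/mL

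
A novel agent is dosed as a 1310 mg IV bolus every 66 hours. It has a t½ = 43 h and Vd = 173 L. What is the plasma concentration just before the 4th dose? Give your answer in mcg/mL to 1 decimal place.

f = (1/2)^(τ/t½) = (1/2)^(66/43) ≈ 0.3451.
C₀ = D/Vd = 1310/173 ≈ 7.572 mcg/mL.
Before the 4th dose, 3 doses have been given. Superposition: Cmin = C₀·(f + f² + … + f^3).
≈ 7.572 × (0.3451 + 0.1191 + 0.0411) ≈ 7.572 × 0.5053 ≈ 3.826 mcg/mL.

3.8 mcg/mL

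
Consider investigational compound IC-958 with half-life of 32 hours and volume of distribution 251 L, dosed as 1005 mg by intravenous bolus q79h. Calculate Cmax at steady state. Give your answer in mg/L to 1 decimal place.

k = ln2/t½ = ln2/32 ≈ 0.021661 h⁻¹; fraction remaining f = e^(−kτ) = e^(−0.021661×79) ≈ 0.1806.
At steady state, accumulation factor R = 1/(1 − e^(−kτ)) ≈ 1.2204.
Each bolus raises the concentration by D/Vd = 1005/251 ≈ 4.004 mg/L.
Cmax,ss = C₀/(1 − f) ≈ 4.004/0.8194 ≈ 4.887 mg/L.

4.9 mg/L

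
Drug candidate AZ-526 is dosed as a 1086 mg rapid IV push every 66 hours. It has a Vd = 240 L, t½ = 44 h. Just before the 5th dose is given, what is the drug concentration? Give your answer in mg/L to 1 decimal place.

2.4 mg/L

f = (1/2)^(τ/t½) = (1/2)^(66/44) ≈ 0.3536.
C₀ = D/Vd = 1086/240 ≈ 4.525 mg/L.
Before the 5th dose, 4 doses have been given. Superposition: Cmin = C₀·(f + f² + … + f^4).
≈ 4.525 × (0.3536 + 0.1250 + 0.0442 + 0.0156) ≈ 4.525 × 0.5384 ≈ 2.436 mg/L.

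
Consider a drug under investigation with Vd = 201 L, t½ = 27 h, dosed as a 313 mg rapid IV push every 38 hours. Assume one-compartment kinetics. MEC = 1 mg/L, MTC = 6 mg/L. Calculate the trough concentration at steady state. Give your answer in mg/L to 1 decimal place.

τ/t½ = 38/27 ≈ 1.4074, so fraction remaining f = (1/2)^(38/27) ≈ 0.3770.
Accumulation ratio R = 1/(1 − f) ≈ 1/0.6230 ≈ 1.6051.
Each bolus raises the concentration by D/Vd = 313/201 ≈ 1.557 mg/L.
Steady-state peak Cmax,ss = C₀·R ≈ 1.557 × 1.6051 ≈ 2.499 mg/L.
Steady-state trough Cmin,ss = Cmax,ss·f ≈ 2.499 × 0.3770 ≈ 0.942 mg/L.
Trough 0.9 mg/L vs MEC 1 mg/L: subtherapeutic.

0.9 mg/L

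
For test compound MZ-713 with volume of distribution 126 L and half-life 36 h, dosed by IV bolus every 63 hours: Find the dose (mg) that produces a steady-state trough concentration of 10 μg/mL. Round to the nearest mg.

τ/t½ = 63/36 ≈ 1.75, so f = (1/2)^(63/36) ≈ 0.297302.
Cmin,ss = (D/Vd)·f/(1−f), so D = Cmin,ss·Vd·(1−f)/f.
D = 10 × 126 × (1−f)/f ≈ 10 × 126 × 2.36358 ≈ 2978.11 mg.

2978 mg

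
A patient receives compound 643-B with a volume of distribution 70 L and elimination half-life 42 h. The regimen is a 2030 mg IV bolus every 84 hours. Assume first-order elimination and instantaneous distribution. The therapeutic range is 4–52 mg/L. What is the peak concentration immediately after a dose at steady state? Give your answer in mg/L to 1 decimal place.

The dosing interval is 2 half-lives, so f = 2^(−2) = 0.25.
Accumulation ratio R = 1/(1 − f) = 1/0.75 = 4/3.
Single-dose peak C₀ = D/Vd = 2030/70 = 29 mg/L.
Steady-state peak Cmax,ss = C₀·R = 29 × 4/3 ≈ 38.667 mg/L.
Peak 38.7 mg/L vs MTC 52 mg/L: below toxic threshold.

38.7 mg/L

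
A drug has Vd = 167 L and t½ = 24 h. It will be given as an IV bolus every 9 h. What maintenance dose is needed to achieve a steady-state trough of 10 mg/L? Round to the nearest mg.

496 mg

τ/t½ = 9/24 ≈ 0.375, so f = (1/2)^(9/24) ≈ 0.771105.
Cmin,ss = (D/Vd)·f/(1−f), so D = Cmin,ss·Vd·(1−f)/f.
D = 10 × 167 × (1−f)/f ≈ 10 × 167 × 0.29684 ≈ 495.72 mg.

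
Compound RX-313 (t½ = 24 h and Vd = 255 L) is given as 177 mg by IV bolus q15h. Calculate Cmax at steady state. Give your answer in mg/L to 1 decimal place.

k = ln2/t½ = ln2/24 ≈ 0.028881 h⁻¹; fraction remaining f = e^(−kτ) = e^(−0.028881×15) ≈ 0.6484.
Accumulation ratio R = 1/(1 − f) ≈ 1/0.3516 ≈ 2.8441.
Each bolus raises the concentration by D/Vd = 177/255 ≈ 0.694 mg/L.
Cmax,ss = C₀/(1 − f) ≈ 0.694/0.3516 ≈ 1.974 mg/L.

2.0 mg/L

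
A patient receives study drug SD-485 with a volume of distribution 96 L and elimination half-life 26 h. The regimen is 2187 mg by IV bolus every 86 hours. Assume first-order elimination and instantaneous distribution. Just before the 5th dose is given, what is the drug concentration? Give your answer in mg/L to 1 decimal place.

2.6 mg/L

f = (1/2)^(τ/t½) = (1/2)^(86/26) ≈ 0.1010.
C₀ = D/Vd = 2187/96 ≈ 22.781 mg/L.
Before the 5th dose, 4 doses have been given. Superposition: Cmin = C₀·(f + f² + … + f^4).
≈ 22.781 × (0.1010 + 0.0102 + 0.0010 + 0.0001) ≈ 22.781 × 0.1123 ≈ 2.558 mg/L.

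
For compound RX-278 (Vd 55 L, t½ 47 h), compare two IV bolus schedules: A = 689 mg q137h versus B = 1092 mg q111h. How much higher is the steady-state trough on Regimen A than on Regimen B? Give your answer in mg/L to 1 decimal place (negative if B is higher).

Regimen A: f = (1/2)^(137/47) ≈ 0.1326; Cmin,ss = (689/55)·f/(1−f) ≈ 1.915 mg/L.
Regimen B: f = (1/2)^(111/47) ≈ 0.1946; Cmin,ss = (1092/55)·f/(1−f) ≈ 4.797 mg/L.
Difference ≈ 1.915 − 4.797 ≈ -2.882 mg/L.

-2.9 mg/L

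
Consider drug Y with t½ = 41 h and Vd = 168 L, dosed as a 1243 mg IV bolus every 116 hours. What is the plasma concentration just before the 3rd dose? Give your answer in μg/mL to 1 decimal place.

f = (1/2)^(τ/t½) = (1/2)^(116/41) ≈ 0.1407.
C₀ = D/Vd = 1243/168 ≈ 7.399 μg/mL.
Before the 3rd dose, 2 doses have been given. Superposition: Cmin = C₀·(f + f²).
≈ 7.399 × (0.1407 + 0.0198) ≈ 7.399 × 0.1605 ≈ 1.188 μg/mL.

1.2 μg/mL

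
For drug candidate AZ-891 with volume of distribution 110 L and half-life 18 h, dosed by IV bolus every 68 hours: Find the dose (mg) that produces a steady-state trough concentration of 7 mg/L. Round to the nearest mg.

τ/t½ = 68/18 ≈ 3.7778, so f = (1/2)^(68/18) ≈ 0.072908.
Cmin,ss = (D/Vd)·f/(1−f), so D = Cmin,ss·Vd·(1−f)/f.
D = 7 × 110 × (1−f)/f ≈ 7 × 110 × 12.71592 ≈ 9791.26 mg.

9791 mg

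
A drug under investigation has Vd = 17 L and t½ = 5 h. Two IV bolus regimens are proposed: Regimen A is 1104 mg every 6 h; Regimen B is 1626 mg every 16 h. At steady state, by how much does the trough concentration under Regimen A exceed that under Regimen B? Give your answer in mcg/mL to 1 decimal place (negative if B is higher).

38.4 mcg/mL

Regimen A: f = (1/2)^(6/5) ≈ 0.4353; Cmin,ss = (1104/17)·f/(1−f) ≈ 50.060 mcg/mL.
Regimen B: f = (1/2)^(16/5) ≈ 0.1088; Cmin,ss = (1626/17)·f/(1−f) ≈ 11.677 mcg/mL.
Difference ≈ 50.060 − 11.677 ≈ 38.383 mcg/mL.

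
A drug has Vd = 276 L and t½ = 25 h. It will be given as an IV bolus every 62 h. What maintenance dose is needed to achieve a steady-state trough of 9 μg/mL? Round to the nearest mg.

11374 mg

τ/t½ = 62/25 ≈ 2.48, so f = (1/2)^(62/25) ≈ 0.179244.
Cmin,ss = (D/Vd)·f/(1−f), so D = Cmin,ss·Vd·(1−f)/f.
D = 9 × 276 × (1−f)/f ≈ 9 × 276 × 4.57899 ≈ 11374.21 mg.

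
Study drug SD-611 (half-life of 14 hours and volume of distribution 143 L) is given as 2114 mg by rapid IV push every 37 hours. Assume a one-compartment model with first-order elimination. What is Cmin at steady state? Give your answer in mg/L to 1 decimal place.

2.8 mg/L

k = ln2/t½ = ln2/14 ≈ 0.049511 h⁻¹; fraction remaining f = e^(−kτ) = e^(−0.049511×37) ≈ 0.1601.
At steady state, accumulation factor R = 1/(1 − e^(−kτ)) ≈ 1.1906.
Single-dose peak C₀ = D/Vd = 2114/143 ≈ 14.783 mg/L.
Steady-state peak Cmax,ss = C₀·R ≈ 14.783 × 1.1906 ≈ 17.601 mg/L.
One interval later, Cmin,ss = Cmax,ss·e^(−kτ) ≈ 17.601 × 0.1601 ≈ 2.818 mg/L.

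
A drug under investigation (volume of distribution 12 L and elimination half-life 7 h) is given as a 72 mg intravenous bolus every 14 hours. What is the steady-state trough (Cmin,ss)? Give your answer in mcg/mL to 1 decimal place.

The dosing interval is 2 half-lives, so f = 2^(−2) = 0.25.
Accumulation ratio R = 1/(1 − f) = 1/0.75 = 4/3.
Single-dose peak C₀ = D/Vd = 72/12 = 6 mcg/mL.
Steady-state peak Cmax,ss = C₀·R = 6 × 4/3 ≈ 8.000 mcg/mL.
Steady-state trough Cmin,ss = Cmax,ss·f ≈ 8.000 × 0.25 ≈ 2.000 mcg/mL.

2.0 mcg/mL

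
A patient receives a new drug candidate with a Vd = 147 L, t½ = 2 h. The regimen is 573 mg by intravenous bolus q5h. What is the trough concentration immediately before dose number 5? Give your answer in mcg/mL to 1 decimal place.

f = (1/2)^(τ/t½) = (1/2)^(5/2) ≈ 0.1768.
C₀ = D/Vd = 573/147 ≈ 3.898 mcg/mL.
Before the 5th dose, 4 doses have been given. Superposition: Cmin = C₀·(f + f² + … + f^4).
≈ 3.898 × (0.1768 + 0.0313 + 0.0055 + 0.0010) ≈ 3.898 × 0.2146 ≈ 0.837 mcg/mL.

0.8 mcg/mL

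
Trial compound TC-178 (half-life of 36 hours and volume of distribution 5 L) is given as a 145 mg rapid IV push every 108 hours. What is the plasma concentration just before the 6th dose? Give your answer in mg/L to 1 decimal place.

f = (1/2)^(τ/t½) = (1/2)^(108/36) ≈ 0.1250.
C₀ = D/Vd = 145/5 ≈ 29.000 mg/L.
Before the 6th dose, 5 doses have been given. Superposition: Cmin = C₀·(f + f² + … + f^5).
≈ 29.000 × (0.1250 + 0.0156 + 0.0020 + 0.0002 + 0.0000) ≈ 29.000 × 0.1428 ≈ 4.141 mg/L.

4.1 mg/L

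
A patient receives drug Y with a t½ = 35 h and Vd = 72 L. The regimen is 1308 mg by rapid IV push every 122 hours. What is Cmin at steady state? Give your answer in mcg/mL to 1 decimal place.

τ/t½ = 122/35 ≈ 3.4857, so fraction remaining f = (1/2)^(122/35) ≈ 0.0893.
Each bolus raises the concentration by D/Vd = 1308/72 ≈ 18.167 mcg/mL.
Steady-state trough Cmin,ss = C₀·f/(1−f) ≈ 18.167 × 0.0893/0.9107 ≈ 1.781 mcg/mL.

1.8 mcg/mL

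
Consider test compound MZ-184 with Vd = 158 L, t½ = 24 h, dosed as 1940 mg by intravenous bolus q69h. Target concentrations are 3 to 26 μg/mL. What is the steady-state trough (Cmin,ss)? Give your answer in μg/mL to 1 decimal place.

1.9 μg/mL

Over one 69-h interval, 69/24 ≈ 2.875 half-lives elapse, leaving f ≈ 0.1363 of each dose.
Accumulation ratio R = 1/(1 − f) ≈ 1/0.8637 ≈ 1.1578.
Single-dose peak C₀ = D/Vd = 1940/158 ≈ 12.278 μg/mL.
Cmax,ss = C₀/(1 − f) ≈ 12.278/0.8637 ≈ 14.216 μg/mL.
Steady-state trough Cmin,ss = Cmax,ss·f ≈ 14.216 × 0.1363 ≈ 1.938 μg/mL.
Trough 1.9 μg/mL vs MEC 3 μg/mL: subtherapeutic.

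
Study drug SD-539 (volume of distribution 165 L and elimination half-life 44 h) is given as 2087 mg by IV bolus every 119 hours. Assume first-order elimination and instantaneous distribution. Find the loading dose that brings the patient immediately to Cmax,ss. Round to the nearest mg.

2465 mg

f = (1/2)^(119/44) ≈ 0.153409; accumulation ratio R = 1/(1−f) ≈ 1.18121.
Loading dose to hit Cmax,ss on first dose: D_load = D_maint·R ≈ 2087 × 1.18121 ≈ 2465.19 mg.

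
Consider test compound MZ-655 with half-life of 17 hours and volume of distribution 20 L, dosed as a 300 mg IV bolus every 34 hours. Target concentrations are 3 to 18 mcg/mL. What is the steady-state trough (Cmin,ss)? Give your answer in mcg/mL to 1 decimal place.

τ = 34 h = 2 half-lives, so f = (1/2)^2 = 0.25.
At steady state, R = 1/(1 − 0.25) = 4/3.
Single-dose peak C₀ = D/Vd = 300/20 = 15 mcg/mL.
Steady-state peak Cmax,ss = C₀·R = 15 × 4/3 ≈ 20.000 mcg/mL.
Steady-state trough Cmin,ss = Cmax,ss·f ≈ 20.000 × 0.25 ≈ 5.000 mcg/mL.
Trough 5.0 mcg/mL vs MEC 3 mcg/mL: adequate.

5.0 mcg/mL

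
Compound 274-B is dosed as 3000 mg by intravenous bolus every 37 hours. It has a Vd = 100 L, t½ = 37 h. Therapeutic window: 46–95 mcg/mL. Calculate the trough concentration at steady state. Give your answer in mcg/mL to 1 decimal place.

30.0 mcg/mL

τ = 37 h = 1 half-life, so f = (1/2)^1 = 0.5.
Accumulation ratio R = 1/(1 − f) = 1/0.5 = 2/1.
Single-dose peak C₀ = D/Vd = 3000/100 = 30 mcg/mL.
Steady-state peak Cmax,ss = C₀·R = 30 × 2/1 ≈ 60.000 mcg/mL.
Steady-state trough Cmin,ss = Cmax,ss·f ≈ 60.000 × 0.5 ≈ 30.000 mcg/mL.
Trough 30.0 mcg/mL vs MEC 46 mcg/mL: subtherapeutic.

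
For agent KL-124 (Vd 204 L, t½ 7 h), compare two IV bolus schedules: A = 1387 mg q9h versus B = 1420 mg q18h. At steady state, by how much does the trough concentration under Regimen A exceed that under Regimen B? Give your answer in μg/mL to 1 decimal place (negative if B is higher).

Regimen A: f = (1/2)^(9/7) ≈ 0.4102; Cmin,ss = (1387/204)·f/(1−f) ≈ 4.729 μg/mL.
Regimen B: f = (1/2)^(18/7) ≈ 0.1682; Cmin,ss = (1420/204)·f/(1−f) ≈ 1.408 μg/mL.
Difference ≈ 4.729 − 1.408 ≈ 3.321 μg/mL.

3.3 μg/mL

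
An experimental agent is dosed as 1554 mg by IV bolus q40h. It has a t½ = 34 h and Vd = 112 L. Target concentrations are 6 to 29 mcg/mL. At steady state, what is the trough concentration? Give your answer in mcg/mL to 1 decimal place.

Over one 40-h interval, 40/34 ≈ 1.1765 half-lives elapse, leaving f ≈ 0.4424 of each dose.
At steady state, accumulation factor R = 1/(1 − e^(−kτ)) ≈ 1.7934.
Each bolus raises the concentration by D/Vd = 1554/112 ≈ 13.875 mcg/mL.
Steady-state peak Cmax,ss = C₀·R ≈ 13.875 × 1.7934 ≈ 24.883 mcg/mL.
One interval later, Cmin,ss = Cmax,ss·e^(−kτ) ≈ 24.883 × 0.4424 ≈ 11.008 mcg/mL.
Trough 11.0 mcg/mL vs MEC 6 mcg/mL: adequate.

11.0 mcg/mL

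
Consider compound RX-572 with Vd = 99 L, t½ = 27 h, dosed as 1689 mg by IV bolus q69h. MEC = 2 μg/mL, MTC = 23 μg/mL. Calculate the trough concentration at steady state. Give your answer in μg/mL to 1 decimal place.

k = ln2/t½ = ln2/27 ≈ 0.025672 h⁻¹; fraction remaining f = e^(−kτ) = e^(−0.025672×69) ≈ 0.1701.
At steady state, accumulation factor R = 1/(1 − e^(−kτ)) ≈ 1.2050.
Each bolus raises the concentration by D/Vd = 1689/99 ≈ 17.061 μg/mL.
Cmax,ss = C₀/(1 − f) ≈ 17.061/0.8299 ≈ 20.558 μg/mL.
One interval later, Cmin,ss = Cmax,ss·e^(−kτ) ≈ 20.558 × 0.1701 ≈ 3.497 μg/mL.
Trough 3.5 μg/mL vs MEC 2 μg/mL: adequate.

3.5 μg/mL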